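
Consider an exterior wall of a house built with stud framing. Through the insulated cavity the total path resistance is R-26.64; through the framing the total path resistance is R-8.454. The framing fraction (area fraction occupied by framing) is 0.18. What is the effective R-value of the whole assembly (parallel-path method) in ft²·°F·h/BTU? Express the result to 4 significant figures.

19.20 ft²·°F·h/BTU

U_eff = 0.82/26.64 + 0.18/8.454 = 0.030781 + 0.021292 = 0.052072
R_eff = 1/U_eff = 19.204 ft²·°F·h/BTU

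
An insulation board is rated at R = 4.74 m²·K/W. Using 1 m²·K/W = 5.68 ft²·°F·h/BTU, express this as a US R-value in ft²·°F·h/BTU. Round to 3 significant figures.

R_US = 4.74 × 5.68 = 26.92

26.9 ft²·°F·h/BTU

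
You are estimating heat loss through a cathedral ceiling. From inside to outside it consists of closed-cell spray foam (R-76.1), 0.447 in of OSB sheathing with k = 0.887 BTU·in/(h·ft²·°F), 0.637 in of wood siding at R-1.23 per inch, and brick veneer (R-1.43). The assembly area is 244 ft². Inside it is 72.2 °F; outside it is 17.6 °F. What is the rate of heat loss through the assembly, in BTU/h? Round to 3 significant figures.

0.447/0.887 = 0.5039
0.637 × 1.23 = 0.7835
R_total = 76.1 + 0.5039 + 0.7835 + 1.43 = 78.82 ft²·°F·h/BTU
Q = A·ΔT/R = 244 × (72.2 − 17.6) / 78.82 = 169 BTU/h

169 BTU/h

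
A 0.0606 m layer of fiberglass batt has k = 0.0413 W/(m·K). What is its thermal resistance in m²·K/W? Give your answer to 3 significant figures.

1.47 m²·K/W

R = L/k = 0.0606/0.0413 = 1.467 m²·K/W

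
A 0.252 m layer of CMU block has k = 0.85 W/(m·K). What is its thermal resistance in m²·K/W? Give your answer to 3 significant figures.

R = L/k = 0.252/0.85 = 0.2965 m²·K/W

0.296 m²·K/W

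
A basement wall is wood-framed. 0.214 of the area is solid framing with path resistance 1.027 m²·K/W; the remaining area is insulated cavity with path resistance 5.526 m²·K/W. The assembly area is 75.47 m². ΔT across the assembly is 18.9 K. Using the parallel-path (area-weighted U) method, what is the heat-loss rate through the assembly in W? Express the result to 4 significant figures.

500.1 W

U_eff = 0.786/5.526 + 0.214/1.027 = 0.14224 + 0.20837 = 0.35061
R_eff = 1/U_eff = 2.8522 m²·K/W
Q = 75.47 × 18.9 / 2.8522 = 500.11 W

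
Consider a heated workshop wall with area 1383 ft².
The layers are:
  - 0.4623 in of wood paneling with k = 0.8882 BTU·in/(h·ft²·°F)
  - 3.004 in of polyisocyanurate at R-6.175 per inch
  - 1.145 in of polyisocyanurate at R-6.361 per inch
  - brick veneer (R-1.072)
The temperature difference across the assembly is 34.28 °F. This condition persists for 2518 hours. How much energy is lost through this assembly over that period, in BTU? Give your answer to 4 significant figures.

4353000 BTU

0.4623/0.8882 = 0.52049
3.004 × 6.175 = 18.55
1.145 × 6.361 = 7.2833
R_total = 0.52049 + 18.55 + 7.2833 + 1.072 = 27.426 ft²·°F·h/BTU
Q = 1383 × 34.28 / 27.426 = 1728.7 BTU/h
E = 1728.7 × 2518 = 4352700 BTU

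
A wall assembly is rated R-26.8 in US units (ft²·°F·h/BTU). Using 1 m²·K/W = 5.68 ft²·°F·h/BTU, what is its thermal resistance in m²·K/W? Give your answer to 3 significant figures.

R_SI = 26.8/5.68 = 4.718

4.72 m²·K/W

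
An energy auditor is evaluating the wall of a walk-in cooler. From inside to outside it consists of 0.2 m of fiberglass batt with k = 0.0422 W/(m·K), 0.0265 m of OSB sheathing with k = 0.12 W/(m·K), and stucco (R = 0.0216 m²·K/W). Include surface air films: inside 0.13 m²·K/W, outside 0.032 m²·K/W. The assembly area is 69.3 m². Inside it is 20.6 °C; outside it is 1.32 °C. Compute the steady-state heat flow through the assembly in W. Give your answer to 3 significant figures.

260 W

0.2/0.0422 = 4.739
0.0265/0.12 = 0.2208
R_total = 0.13 + 4.739 + 0.2208 + 0.0216 + 0.032 = 5.144 m²·K/W
Q = A·ΔT/R = 69.3 × (20.6 − 1.32) / 5.144 = 259.8 W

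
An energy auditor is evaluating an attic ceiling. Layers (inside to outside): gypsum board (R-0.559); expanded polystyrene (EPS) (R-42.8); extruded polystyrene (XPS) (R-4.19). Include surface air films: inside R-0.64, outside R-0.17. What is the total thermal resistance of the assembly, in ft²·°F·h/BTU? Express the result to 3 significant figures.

R_total = 0.64 + 0.559 + 42.8 + 4.19 + 0.17 = 48.36 ft²·°F·h/BTU

48.4 ft²·°F·h/BTU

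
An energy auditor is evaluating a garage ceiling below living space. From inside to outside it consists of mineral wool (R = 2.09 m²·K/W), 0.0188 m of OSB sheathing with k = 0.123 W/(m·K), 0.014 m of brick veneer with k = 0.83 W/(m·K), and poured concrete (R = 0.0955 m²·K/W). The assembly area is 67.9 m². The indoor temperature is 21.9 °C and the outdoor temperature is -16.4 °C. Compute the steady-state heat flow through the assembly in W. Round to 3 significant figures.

0.0188/0.123 = 0.1528
0.014/0.83 = 0.01687
R_total = 2.09 + 0.1528 + 0.01687 + 0.0955 = 2.355 m²·K/W
Q = A·ΔT/R = 67.9 × (21.9 − (-16.4)) / 2.355 = 1104 W

1100 W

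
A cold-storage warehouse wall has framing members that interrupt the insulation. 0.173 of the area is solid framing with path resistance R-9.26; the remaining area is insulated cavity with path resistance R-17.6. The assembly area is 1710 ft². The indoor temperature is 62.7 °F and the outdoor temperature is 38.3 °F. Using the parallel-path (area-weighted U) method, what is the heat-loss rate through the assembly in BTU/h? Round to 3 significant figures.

U_eff = 0.827/17.6 + 0.173/9.26 = 0.04699 + 0.01868 = 0.06567
R_eff = 1/U_eff = 15.23 ft²·°F·h/BTU
Q = 1710 × (62.7 − 38.3) / 15.23 = 2740 BTU/h

2740 BTU/h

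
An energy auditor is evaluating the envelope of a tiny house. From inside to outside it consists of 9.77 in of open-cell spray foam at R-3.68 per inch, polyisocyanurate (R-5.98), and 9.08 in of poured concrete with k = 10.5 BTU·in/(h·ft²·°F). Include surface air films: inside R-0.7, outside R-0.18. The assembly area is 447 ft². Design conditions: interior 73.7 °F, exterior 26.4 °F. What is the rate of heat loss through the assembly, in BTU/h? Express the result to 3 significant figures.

484 BTU/h

9.77 × 3.68 = 35.95
9.08/10.5 = 0.8648
R_total = 0.7 + 35.95 + 5.98 + 0.8648 + 0.18 = 43.68 ft²·°F·h/BTU
Q = A·ΔT/R = 447 × (73.7 − 26.4) / 43.68 = 484.1 BTU/h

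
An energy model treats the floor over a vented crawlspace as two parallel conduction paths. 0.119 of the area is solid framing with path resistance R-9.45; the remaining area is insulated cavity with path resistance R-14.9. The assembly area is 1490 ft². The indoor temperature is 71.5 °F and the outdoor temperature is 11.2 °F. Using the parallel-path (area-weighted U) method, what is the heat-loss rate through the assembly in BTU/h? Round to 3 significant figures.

6440 BTU/h

U_eff = 0.881/14.9 + 0.119/9.45 = 0.05913 + 0.01259 = 0.07172
R_eff = 1/U_eff = 13.94 ft²·°F·h/BTU
Q = 1490 × (71.5 − 11.2) / 13.94 = 6444 BTU/h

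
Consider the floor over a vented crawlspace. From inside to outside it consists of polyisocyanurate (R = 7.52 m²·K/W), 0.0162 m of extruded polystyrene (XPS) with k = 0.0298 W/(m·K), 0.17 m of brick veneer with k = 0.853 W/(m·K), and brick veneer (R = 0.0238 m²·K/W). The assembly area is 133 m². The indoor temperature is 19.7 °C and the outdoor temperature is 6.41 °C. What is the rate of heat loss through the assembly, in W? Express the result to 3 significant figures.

213 W

0.0162/0.0298 = 0.5436
0.17/0.853 = 0.1993
R_total = 7.52 + 0.5436 + 0.1993 + 0.0238 = 8.287 m²·K/W
Q = A·ΔT/R = 133 × (19.7 − 6.41) / 8.287 = 213.3 W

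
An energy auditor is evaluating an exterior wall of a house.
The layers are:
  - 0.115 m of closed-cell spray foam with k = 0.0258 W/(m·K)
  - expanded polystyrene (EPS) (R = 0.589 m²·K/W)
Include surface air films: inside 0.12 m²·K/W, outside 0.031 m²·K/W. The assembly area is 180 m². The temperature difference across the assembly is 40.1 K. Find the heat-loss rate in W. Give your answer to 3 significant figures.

0.115/0.0258 = 4.457
R_total = 0.12 + 4.457 + 0.589 + 0.031 = 5.197 m²·K/W
Q = A·ΔT/R = 180 × 40.1 / 5.197 = 1389 W

1390 W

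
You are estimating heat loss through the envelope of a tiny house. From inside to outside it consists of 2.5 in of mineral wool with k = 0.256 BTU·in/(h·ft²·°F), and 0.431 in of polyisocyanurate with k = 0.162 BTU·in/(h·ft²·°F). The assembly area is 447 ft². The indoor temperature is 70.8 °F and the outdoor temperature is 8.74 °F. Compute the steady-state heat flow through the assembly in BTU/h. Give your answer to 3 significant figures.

2.5/0.256 = 9.766
0.431/0.162 = 2.66
R_total = 9.766 + 2.66 = 12.43 ft²·°F·h/BTU
Q = A·ΔT/R = 447 × (70.8 − 8.74) / 12.43 = 2232 BTU/h

2230 BTU/h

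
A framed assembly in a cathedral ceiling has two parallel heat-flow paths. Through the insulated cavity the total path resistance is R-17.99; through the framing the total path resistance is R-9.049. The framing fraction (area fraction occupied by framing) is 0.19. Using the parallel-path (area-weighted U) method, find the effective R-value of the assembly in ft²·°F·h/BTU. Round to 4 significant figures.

U_eff = 0.81/17.99 + 0.19/9.049 = 0.045025 + 0.020997 = 0.066022
R_eff = 1/U_eff = 15.147 ft²·°F·h/BTU

15.15 ft²·°F·h/BTU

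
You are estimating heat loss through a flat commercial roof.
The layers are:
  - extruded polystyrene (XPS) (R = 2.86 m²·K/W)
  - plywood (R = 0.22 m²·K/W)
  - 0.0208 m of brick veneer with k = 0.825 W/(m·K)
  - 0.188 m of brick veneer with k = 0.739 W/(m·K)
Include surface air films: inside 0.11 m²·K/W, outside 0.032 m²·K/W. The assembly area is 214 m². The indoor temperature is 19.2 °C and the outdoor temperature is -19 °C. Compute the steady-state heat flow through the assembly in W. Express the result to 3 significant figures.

0.0208/0.825 = 0.02521
0.188/0.739 = 0.2544
R_total = 0.11 + 2.86 + 0.22 + 0.02521 + 0.2544 + 0.032 = 3.502 m²·K/W
Q = A·ΔT/R = 214 × (19.2 − (-19)) / 3.502 = 2335 W

2330 W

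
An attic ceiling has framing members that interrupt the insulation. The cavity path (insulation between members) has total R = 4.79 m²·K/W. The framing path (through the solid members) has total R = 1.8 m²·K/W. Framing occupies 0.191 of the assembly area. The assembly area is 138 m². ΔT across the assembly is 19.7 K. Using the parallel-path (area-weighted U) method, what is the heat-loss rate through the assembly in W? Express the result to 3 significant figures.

748 W

U_eff = 0.809/4.79 + 0.191/1.8 = 0.1689 + 0.1061 = 0.275
R_eff = 1/U_eff = 3.636 m²·K/W
Q = 138 × 19.7 / 3.636 = 747.6 W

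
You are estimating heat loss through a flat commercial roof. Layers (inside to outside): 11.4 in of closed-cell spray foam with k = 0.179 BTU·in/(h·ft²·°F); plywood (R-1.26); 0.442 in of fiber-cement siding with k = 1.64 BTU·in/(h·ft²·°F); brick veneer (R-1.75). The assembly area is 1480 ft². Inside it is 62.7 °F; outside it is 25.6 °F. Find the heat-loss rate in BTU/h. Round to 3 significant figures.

820 BTU/h

11.4/0.179 = 63.69
0.442/1.64 = 0.2695
R_total = 63.69 + 1.26 + 0.2695 + 1.75 = 66.97 ft²·°F·h/BTU
Q = A·ΔT/R = 1480 × (62.7 − 25.6) / 66.97 = 819.9 BTU/h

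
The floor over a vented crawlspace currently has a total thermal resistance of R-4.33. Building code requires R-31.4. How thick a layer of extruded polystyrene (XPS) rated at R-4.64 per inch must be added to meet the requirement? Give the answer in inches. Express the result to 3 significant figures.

5.83 in

ΔR = 31.4 − 4.33 = 27.07 ft²·°F·h/BTU
L = ΔR / (R/in) = 27.07/4.64 = 5.834 in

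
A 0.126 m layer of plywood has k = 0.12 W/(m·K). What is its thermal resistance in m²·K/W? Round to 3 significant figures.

1.05 m²·K/W

R = L/k = 0.126/0.12 = 1.05 m²·K/W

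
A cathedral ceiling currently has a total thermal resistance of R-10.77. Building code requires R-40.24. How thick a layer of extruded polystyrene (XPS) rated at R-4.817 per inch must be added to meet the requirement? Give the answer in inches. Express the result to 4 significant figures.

ΔR = 40.24 − 10.77 = 29.47 ft²·°F·h/BTU
L = ΔR / (R/in) = 29.47/4.817 = 6.1179 in

6.118 in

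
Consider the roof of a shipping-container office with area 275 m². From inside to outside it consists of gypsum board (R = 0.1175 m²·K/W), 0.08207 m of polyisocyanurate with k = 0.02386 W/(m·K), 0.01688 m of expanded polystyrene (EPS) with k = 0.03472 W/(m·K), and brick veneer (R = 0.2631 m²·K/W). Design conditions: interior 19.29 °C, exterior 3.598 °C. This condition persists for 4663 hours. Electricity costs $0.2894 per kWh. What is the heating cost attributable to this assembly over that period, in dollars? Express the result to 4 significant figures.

1352 dollars

0.08207/0.02386 = 3.4396
0.01688/0.03472 = 0.48618
R_total = 0.1175 + 3.4396 + 0.48618 + 0.2631 = 4.3064 m²·K/W
Q = 275 × (19.29 − 3.598) / 4.3064 = 1002.1 W
E = 1002.1 W × 4663 h / 1000 = 4672.6 kWh
Cost = 4672.6 × 0.2894 = $1352.3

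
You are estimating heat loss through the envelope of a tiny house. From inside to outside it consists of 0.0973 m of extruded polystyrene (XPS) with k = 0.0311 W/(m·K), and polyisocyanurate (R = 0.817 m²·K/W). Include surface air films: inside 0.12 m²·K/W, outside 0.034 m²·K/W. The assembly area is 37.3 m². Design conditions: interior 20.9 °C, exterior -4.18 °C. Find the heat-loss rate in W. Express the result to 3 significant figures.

228 W

0.0973/0.0311 = 3.129
R_total = 0.12 + 3.129 + 0.817 + 0.034 = 4.1 m²·K/W
Q = A·ΔT/R = 37.3 × (20.9 − (-4.18)) / 4.1 = 228.2 W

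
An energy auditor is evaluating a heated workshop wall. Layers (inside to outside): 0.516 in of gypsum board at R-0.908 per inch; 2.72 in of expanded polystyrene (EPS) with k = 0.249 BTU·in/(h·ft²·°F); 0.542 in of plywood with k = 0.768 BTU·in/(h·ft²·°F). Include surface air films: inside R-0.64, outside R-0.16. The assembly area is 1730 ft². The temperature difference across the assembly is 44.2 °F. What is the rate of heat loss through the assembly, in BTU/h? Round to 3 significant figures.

0.516 × 0.908 = 0.4685
2.72/0.249 = 10.92
0.542/0.768 = 0.7057
R_total = 0.64 + 0.4685 + 10.92 + 0.7057 + 0.16 = 12.9 ft²·°F·h/BTU
Q = A·ΔT/R = 1730 × 44.2 / 12.9 = 5929 BTU/h

5930 BTU/h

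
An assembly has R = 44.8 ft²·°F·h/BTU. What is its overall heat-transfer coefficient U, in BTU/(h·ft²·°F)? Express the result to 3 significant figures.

U = 1/R = 1/44.8 = 0.02232

0.0223 BTU/(h·ft²·°F)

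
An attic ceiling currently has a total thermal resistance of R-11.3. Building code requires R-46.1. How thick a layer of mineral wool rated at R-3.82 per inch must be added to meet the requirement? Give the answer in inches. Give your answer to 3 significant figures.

ΔR = 46.1 − 11.3 = 34.8 ft²·°F·h/BTU
L = ΔR / (R/in) = 34.8/3.82 = 9.11 in

9.11 in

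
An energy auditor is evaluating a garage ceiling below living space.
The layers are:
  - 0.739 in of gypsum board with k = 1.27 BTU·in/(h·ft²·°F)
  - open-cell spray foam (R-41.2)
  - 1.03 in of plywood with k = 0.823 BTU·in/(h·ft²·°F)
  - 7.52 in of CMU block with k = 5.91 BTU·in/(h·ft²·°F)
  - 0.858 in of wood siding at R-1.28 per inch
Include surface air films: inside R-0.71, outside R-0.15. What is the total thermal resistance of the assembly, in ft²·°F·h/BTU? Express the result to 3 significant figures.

0.739/1.27 = 0.5819
1.03/0.823 = 1.252
7.52/5.91 = 1.272
0.858 × 1.28 = 1.098
R_total = 0.71 + 0.5819 + 41.2 + 1.252 + 1.272 + 1.098 + 0.15 = 46.26 ft²·°F·h/BTU

46.3 ft²·°F·h/BTU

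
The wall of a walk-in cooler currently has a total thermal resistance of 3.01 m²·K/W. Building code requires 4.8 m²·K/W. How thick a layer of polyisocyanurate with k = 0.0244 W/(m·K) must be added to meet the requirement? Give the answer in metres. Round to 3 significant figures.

ΔR = 4.8 − 3.01 = 1.79 m²·K/W
L = ΔR × k = 1.79 × 0.0244 = 0.04368 m

0.0437 m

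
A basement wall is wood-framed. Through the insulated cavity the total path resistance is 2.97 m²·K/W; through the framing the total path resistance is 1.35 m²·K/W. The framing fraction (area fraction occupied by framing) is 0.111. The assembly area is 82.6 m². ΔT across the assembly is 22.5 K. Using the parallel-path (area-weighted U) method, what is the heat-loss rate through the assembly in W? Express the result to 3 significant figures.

709 W

U_eff = 0.889/2.97 + 0.111/1.35 = 0.2993 + 0.08222 = 0.3815
R_eff = 1/U_eff = 2.621 m²·K/W
Q = 82.6 × 22.5 / 2.621 = 709.1 W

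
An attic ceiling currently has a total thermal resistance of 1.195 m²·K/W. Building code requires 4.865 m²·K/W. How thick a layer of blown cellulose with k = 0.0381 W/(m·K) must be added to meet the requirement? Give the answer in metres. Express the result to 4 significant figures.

0.1398 m

ΔR = 4.865 − 1.195 = 3.67 m²·K/W
L = ΔR × k = 3.67 × 0.0381 = 0.13983 m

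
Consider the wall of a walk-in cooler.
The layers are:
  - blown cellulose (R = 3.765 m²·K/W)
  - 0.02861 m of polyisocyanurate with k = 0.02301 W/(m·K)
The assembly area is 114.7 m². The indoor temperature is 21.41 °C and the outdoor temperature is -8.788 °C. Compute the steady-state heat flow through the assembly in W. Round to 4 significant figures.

0.02861/0.02301 = 1.2434
R_total = 3.765 + 1.2434 = 5.0084 m²·K/W
Q = A·ΔT/R = 114.7 × (21.41 − (-8.788)) / 5.0084 = 691.58 W

691.6 W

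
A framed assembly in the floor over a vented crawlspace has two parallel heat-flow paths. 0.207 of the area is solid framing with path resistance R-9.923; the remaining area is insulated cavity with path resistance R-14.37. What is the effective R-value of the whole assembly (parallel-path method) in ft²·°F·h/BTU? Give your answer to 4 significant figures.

U_eff = 0.793/14.37 + 0.207/9.923 = 0.055184 + 0.020861 = 0.076045
R_eff = 1/U_eff = 13.15 ft²·°F·h/BTU

13.15 ft²·°F·h/BTU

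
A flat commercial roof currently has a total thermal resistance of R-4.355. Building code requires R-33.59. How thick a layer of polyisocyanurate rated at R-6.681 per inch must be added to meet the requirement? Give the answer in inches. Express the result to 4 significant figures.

4.376 in

ΔR = 33.59 − 4.355 = 29.235 ft²·°F·h/BTU
L = ΔR / (R/in) = 29.235/6.681 = 4.3758 in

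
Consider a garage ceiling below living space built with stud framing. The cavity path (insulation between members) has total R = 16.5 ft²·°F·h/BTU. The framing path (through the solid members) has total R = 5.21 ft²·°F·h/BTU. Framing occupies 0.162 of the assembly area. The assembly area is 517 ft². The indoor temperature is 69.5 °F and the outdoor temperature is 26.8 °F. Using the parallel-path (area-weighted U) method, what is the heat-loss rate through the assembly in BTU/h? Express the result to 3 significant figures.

1810 BTU/h

U_eff = 0.838/16.5 + 0.162/5.21 = 0.05079 + 0.03109 = 0.08188
R_eff = 1/U_eff = 12.21 ft²·°F·h/BTU
Q = 517 × (69.5 − 26.8) / 12.21 = 1808 BTU/h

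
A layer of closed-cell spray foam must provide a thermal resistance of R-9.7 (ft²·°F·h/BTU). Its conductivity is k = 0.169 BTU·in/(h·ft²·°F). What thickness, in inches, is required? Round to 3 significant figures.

1.64 in

L = R × k = 9.7 × 0.169 = 1.639 in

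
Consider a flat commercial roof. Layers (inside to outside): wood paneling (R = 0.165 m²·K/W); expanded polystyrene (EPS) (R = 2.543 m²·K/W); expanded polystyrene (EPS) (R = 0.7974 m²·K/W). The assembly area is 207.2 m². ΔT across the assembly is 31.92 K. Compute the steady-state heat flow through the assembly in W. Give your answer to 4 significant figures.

R_total = 0.165 + 2.543 + 0.7974 = 3.5054 m²·K/W
Q = A·ΔT/R = 207.2 × 31.92 / 3.5054 = 1886.8 W

1887 W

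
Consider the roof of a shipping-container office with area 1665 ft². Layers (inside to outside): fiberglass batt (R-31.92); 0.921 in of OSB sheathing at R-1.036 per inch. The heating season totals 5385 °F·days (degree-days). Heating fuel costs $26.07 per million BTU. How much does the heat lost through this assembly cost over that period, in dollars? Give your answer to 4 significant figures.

0.921 × 1.036 = 0.95416
R_total = 31.92 + 0.95416 = 32.874 ft²·°F·h/BTU
E = A × HDD × 24 / R = 1665 × 5385 × 24 / 32.874 = 6545700 BTU
Cost = 6545700/10⁶ × 26.07 = $170.65

170.6 dollars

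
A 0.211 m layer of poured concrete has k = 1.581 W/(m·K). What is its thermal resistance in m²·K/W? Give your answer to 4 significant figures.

0.1335 m²·K/W

R = L/k = 0.211/1.581 = 0.13346 m²·K/W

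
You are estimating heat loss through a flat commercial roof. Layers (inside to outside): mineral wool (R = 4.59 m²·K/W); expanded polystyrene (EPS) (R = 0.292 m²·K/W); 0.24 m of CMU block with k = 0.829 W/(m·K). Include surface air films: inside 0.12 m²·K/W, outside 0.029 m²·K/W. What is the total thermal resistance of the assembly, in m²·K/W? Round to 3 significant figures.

0.24/0.829 = 0.2895
R_total = 0.12 + 4.59 + 0.292 + 0.2895 + 0.029 = 5.321 m²·K/W

5.32 m²·K/W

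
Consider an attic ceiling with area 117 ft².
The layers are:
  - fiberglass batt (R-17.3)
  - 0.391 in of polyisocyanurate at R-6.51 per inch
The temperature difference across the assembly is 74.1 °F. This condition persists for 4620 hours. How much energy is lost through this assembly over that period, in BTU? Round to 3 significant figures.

2020000 BTU

0.391 × 6.51 = 2.545
R_total = 17.3 + 2.545 = 19.85 ft²·°F·h/BTU
Q = 117 × 74.1 / 19.85 = 436.9 BTU/h
E = 436.9 × 4620 = 2018000 BTU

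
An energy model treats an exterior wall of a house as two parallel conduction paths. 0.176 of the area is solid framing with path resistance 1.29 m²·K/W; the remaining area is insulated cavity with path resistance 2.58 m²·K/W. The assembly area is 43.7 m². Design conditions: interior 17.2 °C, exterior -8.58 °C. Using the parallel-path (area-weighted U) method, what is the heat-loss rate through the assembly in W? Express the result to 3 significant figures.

514 W

U_eff = 0.824/2.58 + 0.176/1.29 = 0.3194 + 0.1364 = 0.4558
R_eff = 1/U_eff = 2.194 m²·K/W
Q = 43.7 × (17.2 − (-8.58)) / 2.194 = 513.5 W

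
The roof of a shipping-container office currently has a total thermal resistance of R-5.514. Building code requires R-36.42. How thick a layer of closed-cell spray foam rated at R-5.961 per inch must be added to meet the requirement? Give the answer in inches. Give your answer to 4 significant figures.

ΔR = 36.42 − 5.514 = 30.906 ft²·°F·h/BTU
L = ΔR / (R/in) = 30.906/5.961 = 5.1847 in

5.185 in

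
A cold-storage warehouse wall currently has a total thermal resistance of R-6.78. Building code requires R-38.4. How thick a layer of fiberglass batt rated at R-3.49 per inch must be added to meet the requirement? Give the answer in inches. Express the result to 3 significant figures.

ΔR = 38.4 − 6.78 = 31.62 ft²·°F·h/BTU
L = ΔR / (R/in) = 31.62/3.49 = 9.06 in

9.06 in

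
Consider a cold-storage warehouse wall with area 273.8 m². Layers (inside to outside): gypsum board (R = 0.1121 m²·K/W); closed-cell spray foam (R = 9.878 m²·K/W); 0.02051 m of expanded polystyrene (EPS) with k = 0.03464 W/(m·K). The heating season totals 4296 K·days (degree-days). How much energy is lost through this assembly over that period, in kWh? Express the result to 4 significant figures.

2668 kWh

0.02051/0.03464 = 0.59209
R_total = 0.1121 + 9.878 + 0.59209 = 10.582 m²·K/W
E = A × HDD × 24 / R / 1000 = 273.8 × 4296 × 24 / 10.582 / 1000 = 2667.7 kWh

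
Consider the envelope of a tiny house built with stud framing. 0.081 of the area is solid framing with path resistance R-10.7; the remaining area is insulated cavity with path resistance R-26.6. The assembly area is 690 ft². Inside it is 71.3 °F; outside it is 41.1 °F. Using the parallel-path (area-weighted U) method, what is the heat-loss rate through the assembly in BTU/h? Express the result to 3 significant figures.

878 BTU/h

U_eff = 0.919/26.6 + 0.081/10.7 = 0.03455 + 0.00757 = 0.04212
R_eff = 1/U_eff = 23.74 ft²·°F·h/BTU
Q = 690 × (71.3 − 41.1) / 23.74 = 877.7 BTU/h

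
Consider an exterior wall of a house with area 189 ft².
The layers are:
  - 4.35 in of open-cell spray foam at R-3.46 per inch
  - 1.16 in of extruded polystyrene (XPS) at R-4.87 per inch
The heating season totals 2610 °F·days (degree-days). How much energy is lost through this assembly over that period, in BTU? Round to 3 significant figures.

4.35 × 3.46 = 15.05
1.16 × 4.87 = 5.649
R_total = 15.05 + 5.649 = 20.7 ft²·°F·h/BTU
E = A × HDD × 24 / R = 189 × 2610 × 24 / 20.7 = 571900 BTU

572000 BTU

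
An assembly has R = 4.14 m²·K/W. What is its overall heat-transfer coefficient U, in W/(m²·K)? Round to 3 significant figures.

0.242 W/(m²·K)

U = 1/R = 1/4.14 = 0.2415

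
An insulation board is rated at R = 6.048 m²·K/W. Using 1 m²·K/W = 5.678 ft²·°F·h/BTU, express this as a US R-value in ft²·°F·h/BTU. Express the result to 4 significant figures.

R_US = 6.048 × 5.678 = 34.341

34.34 ft²·°F·h/BTU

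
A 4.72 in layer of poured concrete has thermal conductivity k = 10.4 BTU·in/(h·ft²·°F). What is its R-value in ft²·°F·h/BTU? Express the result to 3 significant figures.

R = L/k = 4.72/10.4 = 0.4538 ft²·°F·h/BTU

0.454 ft²·°F·h/BTU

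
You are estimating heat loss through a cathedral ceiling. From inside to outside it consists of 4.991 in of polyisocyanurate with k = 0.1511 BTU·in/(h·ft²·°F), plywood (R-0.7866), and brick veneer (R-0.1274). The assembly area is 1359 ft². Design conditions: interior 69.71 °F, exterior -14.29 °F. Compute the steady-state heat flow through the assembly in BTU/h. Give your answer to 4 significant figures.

3363 BTU/h

4.991/0.1511 = 33.031
R_total = 33.031 + 0.7866 + 0.1274 = 33.945 ft²·°F·h/BTU
Q = A·ΔT/R = 1359 × (69.71 − (-14.29)) / 33.945 = 3363 BTU/h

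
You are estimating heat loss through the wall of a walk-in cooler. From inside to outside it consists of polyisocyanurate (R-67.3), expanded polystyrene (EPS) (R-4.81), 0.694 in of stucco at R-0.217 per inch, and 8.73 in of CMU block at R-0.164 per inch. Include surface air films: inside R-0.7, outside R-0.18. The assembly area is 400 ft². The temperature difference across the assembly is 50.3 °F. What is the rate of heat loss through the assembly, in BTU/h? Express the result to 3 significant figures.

270 BTU/h

0.694 × 0.217 = 0.1506
8.73 × 0.164 = 1.432
R_total = 0.7 + 67.3 + 4.81 + 0.1506 + 1.432 + 0.18 = 74.57 ft²·°F·h/BTU
Q = A·ΔT/R = 400 × 50.3 / 74.57 = 269.8 BTU/h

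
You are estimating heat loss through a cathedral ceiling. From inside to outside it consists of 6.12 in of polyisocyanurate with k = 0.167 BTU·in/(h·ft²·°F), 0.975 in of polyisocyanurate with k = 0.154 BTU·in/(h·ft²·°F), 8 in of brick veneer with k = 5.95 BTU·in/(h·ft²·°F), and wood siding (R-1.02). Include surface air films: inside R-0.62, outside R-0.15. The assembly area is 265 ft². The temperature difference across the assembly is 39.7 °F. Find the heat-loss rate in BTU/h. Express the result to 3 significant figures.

228 BTU/h

6.12/0.167 = 36.65
0.975/0.154 = 6.331
8/5.95 = 1.345
R_total = 0.62 + 36.65 + 6.331 + 1.345 + 1.02 + 0.15 = 46.11 ft²·°F·h/BTU
Q = A·ΔT/R = 265 × 39.7 / 46.11 = 228.1 BTU/h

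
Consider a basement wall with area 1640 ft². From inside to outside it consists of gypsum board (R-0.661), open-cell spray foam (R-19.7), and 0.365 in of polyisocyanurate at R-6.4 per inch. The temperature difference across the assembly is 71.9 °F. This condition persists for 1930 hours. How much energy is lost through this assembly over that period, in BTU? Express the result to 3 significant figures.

0.365 × 6.4 = 2.336
R_total = 0.661 + 19.7 + 2.336 = 22.7 ft²·°F·h/BTU
Q = 1640 × 71.9 / 22.7 = 5195 BTU/h
E = 5195 × 1930 = 10030000 BTU

10000000 BTU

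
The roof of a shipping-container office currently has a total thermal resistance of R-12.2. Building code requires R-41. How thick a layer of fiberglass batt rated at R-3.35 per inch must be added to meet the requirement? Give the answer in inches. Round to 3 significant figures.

8.60 in

ΔR = 41 − 12.2 = 28.8 ft²·°F·h/BTU
L = ΔR / (R/in) = 28.8/3.35 = 8.597 in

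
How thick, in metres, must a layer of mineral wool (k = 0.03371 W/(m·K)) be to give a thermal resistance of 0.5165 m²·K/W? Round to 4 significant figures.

0.01741 m

L = R·k = 0.5165 × 0.03371 = 0.017411 m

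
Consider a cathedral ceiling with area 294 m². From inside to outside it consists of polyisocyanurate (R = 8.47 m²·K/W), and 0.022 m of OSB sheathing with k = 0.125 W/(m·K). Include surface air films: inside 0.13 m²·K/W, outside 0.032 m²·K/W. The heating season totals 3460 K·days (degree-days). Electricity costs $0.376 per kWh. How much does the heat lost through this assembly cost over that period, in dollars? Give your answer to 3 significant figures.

0.022/0.125 = 0.176
R_total = 0.13 + 8.47 + 0.176 + 0.032 = 8.808 m²·K/W
E = A × HDD × 24 / R / 1000 = 294 × 3460 × 24 / 8.808 / 1000 = 2772 kWh
Cost = 2772 × 0.376 = $1042

1040 dollars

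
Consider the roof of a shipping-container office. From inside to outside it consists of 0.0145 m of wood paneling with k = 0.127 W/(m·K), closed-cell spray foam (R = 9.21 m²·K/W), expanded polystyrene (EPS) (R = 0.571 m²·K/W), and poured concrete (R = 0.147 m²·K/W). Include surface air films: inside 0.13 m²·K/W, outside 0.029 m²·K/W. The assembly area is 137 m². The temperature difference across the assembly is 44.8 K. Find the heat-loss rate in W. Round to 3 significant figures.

0.0145/0.127 = 0.1142
R_total = 0.13 + 0.1142 + 9.21 + 0.571 + 0.147 + 0.029 = 10.2 m²·K/W
Q = A·ΔT/R = 137 × 44.8 / 10.2 = 601.7 W

602 W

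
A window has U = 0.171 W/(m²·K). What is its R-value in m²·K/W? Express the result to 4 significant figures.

R = 1/U = 1/0.171 = 5.848

5.848 m²·K/W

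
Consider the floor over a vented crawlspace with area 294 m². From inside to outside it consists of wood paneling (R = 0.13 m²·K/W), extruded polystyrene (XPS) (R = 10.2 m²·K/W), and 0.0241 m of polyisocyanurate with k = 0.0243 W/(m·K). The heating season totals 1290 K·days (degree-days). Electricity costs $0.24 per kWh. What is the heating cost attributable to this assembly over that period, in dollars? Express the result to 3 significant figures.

193 dollars

0.0241/0.0243 = 0.9918
R_total = 0.13 + 10.2 + 0.9918 = 11.32 m²·K/W
E = A × HDD × 24 / R / 1000 = 294 × 1290 × 24 / 11.32 / 1000 = 804 kWh
Cost = 804 × 0.24 = $193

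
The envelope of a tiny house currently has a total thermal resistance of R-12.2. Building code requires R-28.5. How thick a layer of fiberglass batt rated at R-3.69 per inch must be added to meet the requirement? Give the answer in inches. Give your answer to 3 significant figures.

ΔR = 28.5 − 12.2 = 16.3 ft²·°F·h/BTU
L = ΔR / (R/in) = 16.3/3.69 = 4.417 in

4.42 in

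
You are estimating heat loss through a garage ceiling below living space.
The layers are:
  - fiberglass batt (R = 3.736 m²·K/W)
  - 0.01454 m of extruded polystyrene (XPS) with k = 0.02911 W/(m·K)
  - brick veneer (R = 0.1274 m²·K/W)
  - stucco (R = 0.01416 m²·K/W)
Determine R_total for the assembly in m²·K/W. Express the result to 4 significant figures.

0.01454/0.02911 = 0.49948
R_total = 3.736 + 0.49948 + 0.1274 + 0.01416 = 4.377 m²·K/W

4.377 m²·K/W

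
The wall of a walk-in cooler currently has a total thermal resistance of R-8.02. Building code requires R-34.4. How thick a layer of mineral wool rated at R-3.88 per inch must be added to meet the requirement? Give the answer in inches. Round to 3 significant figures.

ΔR = 34.4 − 8.02 = 26.38 ft²·°F·h/BTU
L = ΔR / (R/in) = 26.38/3.88 = 6.799 in

6.80 in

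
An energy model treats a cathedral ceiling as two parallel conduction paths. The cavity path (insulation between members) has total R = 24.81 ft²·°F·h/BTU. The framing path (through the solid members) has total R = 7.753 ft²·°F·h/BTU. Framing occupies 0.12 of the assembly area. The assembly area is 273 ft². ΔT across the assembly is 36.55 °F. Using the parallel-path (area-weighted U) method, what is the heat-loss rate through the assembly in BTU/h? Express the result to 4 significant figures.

U_eff = 0.88/24.81 + 0.12/7.753 = 0.03547 + 0.015478 = 0.050947
R_eff = 1/U_eff = 19.628 ft²·°F·h/BTU
Q = 273 × 36.55 / 19.628 = 508.36 BTU/h

508.4 BTU/h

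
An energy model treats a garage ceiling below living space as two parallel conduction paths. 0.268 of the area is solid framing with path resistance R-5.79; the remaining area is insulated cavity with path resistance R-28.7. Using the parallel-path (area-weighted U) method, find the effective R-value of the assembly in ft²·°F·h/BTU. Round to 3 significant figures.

13.9 ft²·°F·h/BTU

U_eff = 0.732/28.7 + 0.268/5.79 = 0.02551 + 0.04629 = 0.07179
R_eff = 1/U_eff = 13.93 ft²·°F·h/BTU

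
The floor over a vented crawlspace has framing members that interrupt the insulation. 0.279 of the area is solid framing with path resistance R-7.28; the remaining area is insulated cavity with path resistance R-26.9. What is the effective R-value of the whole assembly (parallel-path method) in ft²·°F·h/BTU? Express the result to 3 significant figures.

15.4 ft²·°F·h/BTU

U_eff = 0.721/26.9 + 0.279/7.28 = 0.0268 + 0.03832 = 0.06513
R_eff = 1/U_eff = 15.35 ft²·°F·h/BTU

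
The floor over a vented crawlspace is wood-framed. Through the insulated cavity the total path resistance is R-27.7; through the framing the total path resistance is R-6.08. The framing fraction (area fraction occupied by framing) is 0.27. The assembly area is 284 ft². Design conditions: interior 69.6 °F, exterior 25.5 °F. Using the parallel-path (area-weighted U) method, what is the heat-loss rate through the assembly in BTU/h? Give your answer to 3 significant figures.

U_eff = 0.73/27.7 + 0.27/6.08 = 0.02635 + 0.04441 = 0.07076
R_eff = 1/U_eff = 14.13 ft²·°F·h/BTU
Q = 284 × (69.6 − 25.5) / 14.13 = 886.2 BTU/h

886 BTU/h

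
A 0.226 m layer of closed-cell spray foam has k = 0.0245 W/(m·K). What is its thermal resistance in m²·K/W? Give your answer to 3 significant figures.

9.22 m²·K/W

R = L/k = 0.226/0.0245 = 9.224 m²·K/W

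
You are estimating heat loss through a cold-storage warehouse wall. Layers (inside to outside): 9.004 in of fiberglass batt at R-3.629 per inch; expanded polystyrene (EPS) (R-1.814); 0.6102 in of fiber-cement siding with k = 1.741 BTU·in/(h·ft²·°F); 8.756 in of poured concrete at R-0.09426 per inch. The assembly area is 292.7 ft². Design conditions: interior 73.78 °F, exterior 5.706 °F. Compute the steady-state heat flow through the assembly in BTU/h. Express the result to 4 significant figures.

9.004 × 3.629 = 32.676
0.6102/1.741 = 0.35049
8.756 × 0.09426 = 0.82534
R_total = 32.676 + 1.814 + 0.35049 + 0.82534 = 35.665 ft²·°F·h/BTU
Q = A·ΔT/R = 292.7 × (73.78 − 5.706) / 35.665 = 558.67 BTU/h

558.7 BTU/h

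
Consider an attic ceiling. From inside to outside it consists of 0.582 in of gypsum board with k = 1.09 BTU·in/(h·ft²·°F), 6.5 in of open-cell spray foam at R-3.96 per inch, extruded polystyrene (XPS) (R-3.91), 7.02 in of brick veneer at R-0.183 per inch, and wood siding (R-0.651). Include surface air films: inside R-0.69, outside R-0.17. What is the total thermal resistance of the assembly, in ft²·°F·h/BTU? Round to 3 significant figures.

0.582/1.09 = 0.5339
6.5 × 3.96 = 25.74
7.02 × 0.183 = 1.285
R_total = 0.69 + 0.5339 + 25.74 + 3.91 + 1.285 + 0.651 + 0.17 = 32.98 ft²·°F·h/BTU

33.0 ft²·°F·h/BTU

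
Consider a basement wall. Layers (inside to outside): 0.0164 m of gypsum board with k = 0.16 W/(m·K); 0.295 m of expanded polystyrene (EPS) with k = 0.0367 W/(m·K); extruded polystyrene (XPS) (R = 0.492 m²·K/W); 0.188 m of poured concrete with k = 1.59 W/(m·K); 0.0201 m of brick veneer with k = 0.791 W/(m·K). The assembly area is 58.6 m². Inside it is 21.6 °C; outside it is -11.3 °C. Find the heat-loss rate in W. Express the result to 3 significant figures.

220 W

0.0164/0.16 = 0.1025
0.295/0.0367 = 8.038
0.188/1.59 = 0.1182
0.0201/0.791 = 0.02541
R_total = 0.1025 + 8.038 + 0.492 + 0.1182 + 0.02541 = 8.776 m²·K/W
Q = A·ΔT/R = 58.6 × (21.6 − (-11.3)) / 8.776 = 219.7 W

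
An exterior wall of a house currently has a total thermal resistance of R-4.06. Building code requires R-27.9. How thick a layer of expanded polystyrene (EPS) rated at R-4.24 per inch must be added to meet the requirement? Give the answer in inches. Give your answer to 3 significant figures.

ΔR = 27.9 − 4.06 = 23.84 ft²·°F·h/BTU
L = ΔR / (R/in) = 23.84/4.24 = 5.623 in

5.62 in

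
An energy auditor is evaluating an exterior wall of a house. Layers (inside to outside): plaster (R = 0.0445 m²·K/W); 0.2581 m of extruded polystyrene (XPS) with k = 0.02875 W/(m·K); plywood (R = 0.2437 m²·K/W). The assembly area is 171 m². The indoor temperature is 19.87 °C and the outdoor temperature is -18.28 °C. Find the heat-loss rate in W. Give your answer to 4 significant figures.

704.1 W

0.2581/0.02875 = 8.9774
R_total = 0.0445 + 8.9774 + 0.2437 = 9.2656 m²·K/W
Q = A·ΔT/R = 171 × (19.87 − (-18.28)) / 9.2656 = 704.07 W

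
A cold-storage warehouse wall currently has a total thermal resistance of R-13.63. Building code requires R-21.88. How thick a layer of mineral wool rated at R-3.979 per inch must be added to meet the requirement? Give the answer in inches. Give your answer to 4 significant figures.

ΔR = 21.88 − 13.63 = 8.25 ft²·°F·h/BTU
L = ΔR / (R/in) = 8.25/3.979 = 2.0734 in

2.073 in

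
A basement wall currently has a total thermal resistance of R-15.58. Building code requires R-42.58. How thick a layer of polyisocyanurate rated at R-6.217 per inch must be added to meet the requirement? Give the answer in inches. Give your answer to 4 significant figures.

ΔR = 42.58 − 15.58 = 27 ft²·°F·h/BTU
L = ΔR / (R/in) = 27/6.217 = 4.3429 in

4.343 in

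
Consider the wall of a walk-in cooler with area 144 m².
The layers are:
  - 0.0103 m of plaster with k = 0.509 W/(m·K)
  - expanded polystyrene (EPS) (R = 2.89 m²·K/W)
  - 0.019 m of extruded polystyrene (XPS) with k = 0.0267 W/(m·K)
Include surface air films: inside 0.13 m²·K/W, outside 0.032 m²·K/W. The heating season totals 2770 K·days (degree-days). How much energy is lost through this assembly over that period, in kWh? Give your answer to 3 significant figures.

0.0103/0.509 = 0.02024
0.019/0.0267 = 0.7116
R_total = 0.13 + 0.02024 + 2.89 + 0.7116 + 0.032 = 3.784 m²·K/W
E = A × HDD × 24 / R / 1000 = 144 × 2770 × 24 / 3.784 / 1000 = 2530 kWh

2530 kWh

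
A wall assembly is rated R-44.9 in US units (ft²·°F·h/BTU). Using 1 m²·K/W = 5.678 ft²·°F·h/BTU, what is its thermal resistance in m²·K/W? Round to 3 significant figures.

R_SI = 44.9/5.678 = 7.908

7.91 m²·K/W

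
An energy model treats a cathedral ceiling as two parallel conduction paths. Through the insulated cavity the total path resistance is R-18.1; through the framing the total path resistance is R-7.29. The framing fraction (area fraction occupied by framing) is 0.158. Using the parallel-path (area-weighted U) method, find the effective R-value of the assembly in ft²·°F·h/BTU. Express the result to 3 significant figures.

14.7 ft²·°F·h/BTU

U_eff = 0.842/18.1 + 0.158/7.29 = 0.04652 + 0.02167 = 0.06819
R_eff = 1/U_eff = 14.66 ft²·°F·h/BTU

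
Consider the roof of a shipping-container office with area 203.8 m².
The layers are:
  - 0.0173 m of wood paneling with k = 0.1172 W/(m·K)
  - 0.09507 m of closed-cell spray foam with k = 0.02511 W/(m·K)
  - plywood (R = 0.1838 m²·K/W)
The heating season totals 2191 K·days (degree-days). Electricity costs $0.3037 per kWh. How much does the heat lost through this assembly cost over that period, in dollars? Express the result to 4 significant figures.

790.4 dollars

0.0173/0.1172 = 0.14761
0.09507/0.02511 = 3.7861
R_total = 0.14761 + 3.7861 + 0.1838 = 4.1176 m²·K/W
E = A × HDD × 24 / R / 1000 = 203.8 × 2191 × 24 / 4.1176 / 1000 = 2602.7 kWh
Cost = 2602.7 × 0.3037 = $790.43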